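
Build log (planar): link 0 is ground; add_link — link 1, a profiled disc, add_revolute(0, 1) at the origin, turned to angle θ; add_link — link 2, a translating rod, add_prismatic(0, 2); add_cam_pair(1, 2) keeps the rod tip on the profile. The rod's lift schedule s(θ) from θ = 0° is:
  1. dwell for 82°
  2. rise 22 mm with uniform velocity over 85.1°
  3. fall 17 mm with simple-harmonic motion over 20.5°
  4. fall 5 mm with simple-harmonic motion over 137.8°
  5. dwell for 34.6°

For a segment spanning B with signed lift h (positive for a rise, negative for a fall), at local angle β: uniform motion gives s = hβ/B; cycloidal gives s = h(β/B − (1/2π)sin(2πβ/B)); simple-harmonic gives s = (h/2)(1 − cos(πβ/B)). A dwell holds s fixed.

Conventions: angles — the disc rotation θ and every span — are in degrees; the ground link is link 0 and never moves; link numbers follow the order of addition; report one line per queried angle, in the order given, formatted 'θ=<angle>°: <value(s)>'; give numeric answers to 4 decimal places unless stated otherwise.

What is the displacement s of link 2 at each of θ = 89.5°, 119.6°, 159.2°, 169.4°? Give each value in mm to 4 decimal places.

seg 1 [0°–82°] dwell: s stays 0.0000
seg 2 [82°–167.1°] uniform, h=22: θ=89.5° here. β=7.5, B=85.1. 22·7.5/85.1 = 1.9389 → s = 1.9389
seg 2 [82°–167.1°] uniform, h=22: θ=119.6° here. β=37.6, B=85.1. 22·37.6/85.1 = 9.7203 → s = 9.7203
seg 2 [82°–167.1°] uniform, h=22: θ=159.2° here. β=77.2, B=85.1. 22·77.2/85.1 = 19.9577 → s = 19.9577
seg 2 [82°–167.1°] uniform, h=22: full span → s += 22 → s = 22.0000
seg 3 [167.1°–187.6°] simple-harmonic, h=-17: θ=169.4° here. β=2.3, B=20.5. -17/2·(1 − cos(π·0.1122)) = -0.5226 → s = 21.4774

θ=89.5°: 1.9389
θ=119.6°: 9.7203
θ=159.2°: 19.9577
θ=169.4°: 21.4774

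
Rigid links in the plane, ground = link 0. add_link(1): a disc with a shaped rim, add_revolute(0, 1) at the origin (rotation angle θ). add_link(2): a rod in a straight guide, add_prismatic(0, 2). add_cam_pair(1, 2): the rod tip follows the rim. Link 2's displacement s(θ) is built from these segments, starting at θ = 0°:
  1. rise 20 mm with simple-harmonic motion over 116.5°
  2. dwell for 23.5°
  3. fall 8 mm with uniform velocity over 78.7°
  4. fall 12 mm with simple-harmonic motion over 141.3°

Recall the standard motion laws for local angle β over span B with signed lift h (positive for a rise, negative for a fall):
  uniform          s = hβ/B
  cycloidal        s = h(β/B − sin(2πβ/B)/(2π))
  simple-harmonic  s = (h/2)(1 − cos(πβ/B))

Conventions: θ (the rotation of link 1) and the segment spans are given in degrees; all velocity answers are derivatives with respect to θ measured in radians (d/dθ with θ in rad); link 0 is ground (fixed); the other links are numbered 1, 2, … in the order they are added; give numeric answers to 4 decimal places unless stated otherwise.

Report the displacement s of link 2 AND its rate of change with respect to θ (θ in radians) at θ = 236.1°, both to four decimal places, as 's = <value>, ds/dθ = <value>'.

segment 1 (0° to 116.5°, simple-harmonic, h = 20) is passed completely: s = 0.0000 + (20) = 20.0000
segment 2 (116.5° to 140°, dwell): s unchanged at 20.0000
segment 3 (140° to 218.7°, uniform, h = -8) is passed completely: s = 20.0000 + (-8) = 12.0000
θ = 236.1° falls in segment 4 (218.7° to 360°, simple-harmonic, h = -12): β = 236.1 − 218.7 = 17.4°, B = 141.3°; Δs = -12/2·(1 − cos(π·0.1231)) = -0.4434; s = 12.0000 − 0.4434 = 11.5566
velocity in seg [218.7°–360°] (simple-harmonic), θ in radians: β = 17.4° = 0.3037 rad, B = 141.3° = 2.4662 rad; ds/dθ = (πh/(2B)) sin(πβ/B) = (π·(-12)/(2·2.4662)) sin(π·0.1231) = -2.883706 mm/rad

s = 11.5566, ds/dθ = -2.8837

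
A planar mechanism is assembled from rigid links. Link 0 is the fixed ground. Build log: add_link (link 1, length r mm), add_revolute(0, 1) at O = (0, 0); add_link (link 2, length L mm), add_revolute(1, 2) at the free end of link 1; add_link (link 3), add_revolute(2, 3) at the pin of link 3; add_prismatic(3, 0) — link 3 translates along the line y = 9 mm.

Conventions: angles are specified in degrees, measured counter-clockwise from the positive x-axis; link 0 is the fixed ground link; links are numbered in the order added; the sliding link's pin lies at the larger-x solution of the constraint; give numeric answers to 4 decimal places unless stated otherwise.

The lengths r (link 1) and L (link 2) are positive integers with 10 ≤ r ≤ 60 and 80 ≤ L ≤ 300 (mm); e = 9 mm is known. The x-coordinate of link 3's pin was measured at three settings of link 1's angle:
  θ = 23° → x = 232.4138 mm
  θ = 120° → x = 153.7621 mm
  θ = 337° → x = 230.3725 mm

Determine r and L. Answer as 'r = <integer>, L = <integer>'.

constraint per measurement: (x − r cos θ)² + (r sin θ − e)² = L²
subtracting the θ₁ and θ₂ equations cancels the r² and L² terms:
r = (x₁² − x₂²) / (2[(x₁cos θ₁ + e sin θ₁) − (x₂cos θ₂ + e sin θ₂)]) = 53.0000 → r = 53
L² = (x₁ − r cos θ₁)² + (r sin θ₁ − e)² = 33855.9857 → L = 184.0000 → L = 184
check at θ₃=337°: x = 230.3725 (printed 230.3725) ✓

r = 53, L = 184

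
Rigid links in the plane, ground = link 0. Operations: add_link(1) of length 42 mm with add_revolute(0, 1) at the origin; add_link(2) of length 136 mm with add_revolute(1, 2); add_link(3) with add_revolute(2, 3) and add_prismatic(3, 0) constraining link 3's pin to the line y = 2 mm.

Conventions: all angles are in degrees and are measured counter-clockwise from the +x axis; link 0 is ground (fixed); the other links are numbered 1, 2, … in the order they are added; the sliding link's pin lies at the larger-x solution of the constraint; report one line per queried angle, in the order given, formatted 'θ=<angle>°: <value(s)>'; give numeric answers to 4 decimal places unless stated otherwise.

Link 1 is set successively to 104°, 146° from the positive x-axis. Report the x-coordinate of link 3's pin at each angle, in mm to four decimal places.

geometry: r = 42 mm, L = 136 mm, e = 2 mm
θ=104°: crank pin P = (r cos θ, r sin θ) = (-10.160720, 40.752421)
θ=104°: h = r sin θ − e = 40.752421 − 2 = 38.752421
θ=104°: x = r cos θ + √(L² − h²) = -10.160720 + 130.361996 = 120.201276
θ=146°: crank pin P = (r cos θ, r sin θ) = (-34.819578, 23.486102)
θ=146°: h = r sin θ − e = 23.486102 − 2 = 21.486102
θ=146°: x = r cos θ + √(L² − h²) = -34.819578 + 134.292023 = 99.472445

θ=104°: 120.2013
θ=146°: 99.4724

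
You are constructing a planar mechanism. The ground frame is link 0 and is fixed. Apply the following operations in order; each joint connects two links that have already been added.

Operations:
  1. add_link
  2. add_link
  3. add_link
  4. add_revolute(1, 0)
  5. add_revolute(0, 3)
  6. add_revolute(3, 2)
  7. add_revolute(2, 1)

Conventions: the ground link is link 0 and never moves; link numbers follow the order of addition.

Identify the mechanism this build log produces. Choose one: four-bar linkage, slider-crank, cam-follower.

links: 4 (incl. ground); joints: 4 revolute, 0 prismatic, 0 higher (cam) pair, forming one closed loop
4 links in a single 4R loop → four-bar linkage

four-bar linkage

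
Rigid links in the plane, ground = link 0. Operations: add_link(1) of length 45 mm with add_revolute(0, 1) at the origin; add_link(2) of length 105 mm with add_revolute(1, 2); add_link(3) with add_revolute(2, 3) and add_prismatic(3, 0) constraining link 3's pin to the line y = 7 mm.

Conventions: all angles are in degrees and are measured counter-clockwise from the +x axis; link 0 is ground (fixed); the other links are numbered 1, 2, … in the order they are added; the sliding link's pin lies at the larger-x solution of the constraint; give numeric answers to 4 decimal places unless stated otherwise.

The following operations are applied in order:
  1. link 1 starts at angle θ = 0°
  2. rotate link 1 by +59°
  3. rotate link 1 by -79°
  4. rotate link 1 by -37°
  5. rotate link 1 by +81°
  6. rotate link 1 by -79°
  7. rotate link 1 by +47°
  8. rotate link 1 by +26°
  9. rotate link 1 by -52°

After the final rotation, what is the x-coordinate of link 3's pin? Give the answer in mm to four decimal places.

geometry: r = 45 mm, L = 105 mm, e = 7 mm; θ starts at 0°
rotate link 1 by +59°: θ ← 0° +59° = 59°
rotate link 1 by -79°: θ ← 59° -79° = -20°
rotate link 1 by -37°: θ ← -20° -37° = -57°
rotate link 1 by +81°: θ ← -57° +81° = 24°
rotate link 1 by -79°: θ ← 24° -79° = -55°
rotate link 1 by +47°: θ ← -55° +47° = -8°
rotate link 1 by +26°: θ ← -8° +26° = 18°
rotate link 1 by -52°: θ ← 18° -52° = -34°
crank pin P = (r cos θ, r sin θ) = (37.306691, -25.163681)
h = r sin θ − e = -25.163681 − 7 = -32.163681
x = r cos θ + √(L² − h²) = 37.306691 + 99.952477 = 137.259168

137.2592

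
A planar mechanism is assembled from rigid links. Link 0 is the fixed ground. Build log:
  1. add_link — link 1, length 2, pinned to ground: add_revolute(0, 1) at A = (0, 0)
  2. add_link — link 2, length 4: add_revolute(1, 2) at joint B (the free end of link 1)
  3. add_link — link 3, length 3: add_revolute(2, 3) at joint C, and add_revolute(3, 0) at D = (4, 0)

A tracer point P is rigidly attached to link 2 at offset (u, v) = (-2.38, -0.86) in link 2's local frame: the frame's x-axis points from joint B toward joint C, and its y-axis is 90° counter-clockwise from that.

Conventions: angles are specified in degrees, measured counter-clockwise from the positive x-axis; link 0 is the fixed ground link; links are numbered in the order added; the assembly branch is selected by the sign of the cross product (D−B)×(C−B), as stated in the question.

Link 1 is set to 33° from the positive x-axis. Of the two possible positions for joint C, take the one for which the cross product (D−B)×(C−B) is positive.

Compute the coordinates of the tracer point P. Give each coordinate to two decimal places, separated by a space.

A=(0,0), D=(4.00,0)
B = A + 2.00·(cos33°, sin33°) = (1.6773, 1.0893)
|BD| = 2.5654
circle(B,4.00) ∩ circle(D,3.00): a=2.6470, h=2.9989
  candidates: C₊=(5.3472,2.6805) cross=7.693; C₋=(2.8005,-2.7498) cross=-7.693
  branch + wants cross > 0 → take C=(5.3472,2.6805) (cross=7.693)
ex = (C−B)/|BC| = (0.9175,0.3978); ey = (-0.3978,0.9175)
P = B + -2.38·ex + -0.86·ey = (-0.1641,-0.6465)

-0.16 -0.65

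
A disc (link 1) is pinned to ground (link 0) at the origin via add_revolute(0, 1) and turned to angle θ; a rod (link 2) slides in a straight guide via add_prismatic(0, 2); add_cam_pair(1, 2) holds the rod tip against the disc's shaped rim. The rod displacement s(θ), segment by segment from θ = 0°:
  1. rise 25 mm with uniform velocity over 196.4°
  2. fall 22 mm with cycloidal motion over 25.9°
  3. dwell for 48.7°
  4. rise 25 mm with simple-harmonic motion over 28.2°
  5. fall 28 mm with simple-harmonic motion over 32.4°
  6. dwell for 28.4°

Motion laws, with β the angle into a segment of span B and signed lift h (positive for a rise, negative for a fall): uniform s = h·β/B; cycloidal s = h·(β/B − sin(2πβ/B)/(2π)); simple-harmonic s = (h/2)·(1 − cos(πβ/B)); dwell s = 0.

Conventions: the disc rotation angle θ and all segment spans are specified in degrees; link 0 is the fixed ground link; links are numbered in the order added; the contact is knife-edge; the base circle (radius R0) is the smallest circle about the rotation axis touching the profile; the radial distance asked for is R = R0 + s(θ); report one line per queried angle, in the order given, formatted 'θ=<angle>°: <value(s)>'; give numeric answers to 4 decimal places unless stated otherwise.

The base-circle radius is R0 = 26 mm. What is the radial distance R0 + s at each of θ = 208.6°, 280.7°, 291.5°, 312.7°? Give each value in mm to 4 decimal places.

segment 1 (0° to 196.4°, uniform, h = 25) is passed completely: s = 0.0000 + (25) = 25.0000
θ = 208.6° falls in segment 2 (196.4° to 222.3°, cycloidal, h = -22): β = 208.6 − 196.4 = 12.2°, B = 25.9°; Δs = -22·(0.4710 − sin(2π·0.4710)/(2π)) = -9.7294; s = 25.0000 − 9.7294 = 15.2706
segment 2 (196.4° to 222.3°, cycloidal, h = -22) is passed completely: s = 25.0000 + (-22) = 3.0000
segment 3 (222.3° to 271°, dwell): s unchanged at 3.0000
θ = 280.7° falls in segment 4 (271° to 299.2°, simple-harmonic, h = 25): β = 280.7 − 271 = 9.7°, B = 28.2°; Δs = 25/2·(1 − cos(π·0.3440)) = 6.6152; s = 3.0000 + 6.6152 = 9.6152
θ = 291.5° falls in segment 4 (271° to 299.2°, simple-harmonic, h = 25): β = 291.5 − 271 = 20.5°, B = 28.2°; Δs = 25/2·(1 − cos(π·0.7270)) = 20.6762; s = 3.0000 + 20.6762 = 23.6762
segment 4 (271° to 299.2°, simple-harmonic, h = 25) is passed completely: s = 3.0000 + (25) = 28.0000
θ = 312.7° falls in segment 5 (299.2° to 331.6°, simple-harmonic, h = -28): β = 312.7 − 299.2 = 13.5°, B = 32.4°; Δs = -28/2·(1 − cos(π·0.4167)) = -10.3765; s = 28.0000 − 10.3765 = 17.6235
θ=208.6°: R = R0 + s = 26 + 15.2706 = 41.2706
θ=280.7°: R = R0 + s = 26 + 9.6152 = 35.6152
θ=291.5°: R = R0 + s = 26 + 23.6762 = 49.6762
θ=312.7°: R = R0 + s = 26 + 17.6235 = 43.6235

θ=208.6°: 41.2706
θ=280.7°: 35.6152
θ=291.5°: 49.6762
θ=312.7°: 43.6235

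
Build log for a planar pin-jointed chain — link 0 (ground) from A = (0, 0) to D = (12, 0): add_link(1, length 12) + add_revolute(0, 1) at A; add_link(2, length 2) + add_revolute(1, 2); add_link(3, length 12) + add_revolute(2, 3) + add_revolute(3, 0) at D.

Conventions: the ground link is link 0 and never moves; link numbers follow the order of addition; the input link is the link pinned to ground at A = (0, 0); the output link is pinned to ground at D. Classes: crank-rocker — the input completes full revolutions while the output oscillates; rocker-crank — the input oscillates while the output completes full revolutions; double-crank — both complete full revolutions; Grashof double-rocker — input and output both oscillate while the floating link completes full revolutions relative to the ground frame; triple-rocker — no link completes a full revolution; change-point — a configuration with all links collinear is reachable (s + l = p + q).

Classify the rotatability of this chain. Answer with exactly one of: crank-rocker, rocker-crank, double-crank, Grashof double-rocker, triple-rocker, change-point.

lengths: ground=12, input=12, coupler=2, output=12
sorted: s=2 (shortest), l=12 (longest), p+q=24
s + l = 14 vs p + q = 24
s + l < p + q (Grashof) with shortest = coupler link → Grashof double-rocker

Grashof double-rocker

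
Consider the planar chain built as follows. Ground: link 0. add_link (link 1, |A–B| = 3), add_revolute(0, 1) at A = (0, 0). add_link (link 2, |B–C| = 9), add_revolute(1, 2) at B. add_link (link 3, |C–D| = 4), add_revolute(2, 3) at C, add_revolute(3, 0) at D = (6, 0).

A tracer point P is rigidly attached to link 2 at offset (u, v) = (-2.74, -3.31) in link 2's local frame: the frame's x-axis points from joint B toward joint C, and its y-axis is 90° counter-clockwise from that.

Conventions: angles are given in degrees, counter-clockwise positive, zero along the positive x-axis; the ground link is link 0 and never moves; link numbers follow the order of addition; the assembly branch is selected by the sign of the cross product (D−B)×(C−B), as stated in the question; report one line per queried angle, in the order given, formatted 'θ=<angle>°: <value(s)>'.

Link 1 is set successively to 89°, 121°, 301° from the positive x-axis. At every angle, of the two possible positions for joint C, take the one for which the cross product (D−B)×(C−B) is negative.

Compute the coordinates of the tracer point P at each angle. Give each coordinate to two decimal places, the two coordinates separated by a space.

A=(0,0), D=(6.00,0)
θ=89°: B = A + 3.00·(cos89°, sin89°) = (0.0524, 2.9995)
θ=89°: |BD| = 6.6612
θ=89°: circle(B,9.00) ∩ circle(D,4.00): a=8.2096, h=3.6882
θ=89°:   candidates: C₊=(9.0433,2.5958) cross=24.568; C₋=(5.7217,-3.9903) cross=-24.568
θ=89°:   branch - wants cross < 0 → take C=(5.7217,-3.9903) (cross=-24.568)
θ=89°: ex = (C−B)/|BC| = (0.6299,-0.7767); ey = (0.7767,0.6299)
θ=89°: P = B + -2.74·ex + -3.31·ey = (-4.2444,3.0425)
θ=121°: B = A + 3.00·(cos121°, sin121°) = (-1.5451, 2.5715)
θ=121°: |BD| = 7.9713
θ=121°: circle(B,9.00) ∩ circle(D,4.00): a=8.0628, h=3.9990
θ=121°:   candidates: C₊=(7.3766,3.7556) cross=31.877; C₋=(4.7966,-3.8147) cross=-31.877
θ=121°:   branch - wants cross < 0 → take C=(4.7966,-3.8147) (cross=-31.877)
θ=121°: ex = (C−B)/|BC| = (0.7046,-0.7096); ey = (0.7096,0.7046)
θ=121°: P = B + -2.74·ex + -3.31·ey = (-5.8245,2.1834)
θ=301°: B = A + 3.00·(cos301°, sin301°) = (1.5451, -2.5715)
θ=301°: |BD| = 5.1438
θ=301°: circle(B,9.00) ∩ circle(D,4.00): a=8.8902, h=1.4016
θ=301°:   candidates: C₊=(8.5439,3.0868) cross=7.210; C₋=(9.9453,0.6590) cross=-7.210
θ=301°:   branch - wants cross < 0 → take C=(9.9453,0.6590) (cross=-7.210)
θ=301°: ex = (C−B)/|BC| = (0.9334,0.3589); ey = (-0.3589,0.9334)
θ=301°: P = B + -2.74·ex + -3.31·ey = (0.1758,-6.6444)

θ=89°: -4.24 3.04
θ=121°: -5.82 2.18
θ=301°: 0.18 -6.64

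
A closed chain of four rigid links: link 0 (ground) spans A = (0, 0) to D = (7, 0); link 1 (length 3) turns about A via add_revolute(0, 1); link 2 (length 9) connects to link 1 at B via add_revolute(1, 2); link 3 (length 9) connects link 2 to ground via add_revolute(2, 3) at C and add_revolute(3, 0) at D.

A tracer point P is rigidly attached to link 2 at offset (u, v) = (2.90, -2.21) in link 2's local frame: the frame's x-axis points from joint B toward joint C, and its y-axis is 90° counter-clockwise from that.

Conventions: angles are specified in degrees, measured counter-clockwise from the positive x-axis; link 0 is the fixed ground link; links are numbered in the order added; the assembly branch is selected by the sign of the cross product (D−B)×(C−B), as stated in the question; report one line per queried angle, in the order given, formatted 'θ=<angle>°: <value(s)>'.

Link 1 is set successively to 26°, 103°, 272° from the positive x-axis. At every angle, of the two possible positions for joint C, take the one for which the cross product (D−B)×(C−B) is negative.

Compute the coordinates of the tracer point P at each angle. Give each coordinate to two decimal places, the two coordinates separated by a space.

A=(0,0), D=(7.00,0)
θ=26°: B = A + 3.00·(cos26°, sin26°) = (2.6964, 1.3151)
θ=26°: |BD| = 4.5001
θ=26°: circle(B,9.00) ∩ circle(D,9.00): a=2.2500, h=8.7142
θ=26°:   candidates: C₊=(7.3949,8.9913) cross=39.215; C₋=(2.3015,-7.6762) cross=-39.215
θ=26°:   branch - wants cross < 0 → take C=(2.3015,-7.6762) (cross=-39.215)
θ=26°: ex = (C−B)/|BC| = (-0.0439,-0.9990); ey = (0.9990,-0.0439)
θ=26°: P = B + 2.90·ex + -2.21·ey = (0.3613,-1.4851)
θ=103°: B = A + 3.00·(cos103°, sin103°) = (-0.6749, 2.9231)
θ=103°: |BD| = 8.2127
θ=103°: circle(B,9.00) ∩ circle(D,9.00): a=4.1063, h=8.0086
θ=103°:   candidates: C₊=(6.0131,8.9457) cross=65.772; C₋=(0.3121,-6.0226) cross=-65.772
θ=103°:   branch - wants cross < 0 → take C=(0.3121,-6.0226) (cross=-65.772)
θ=103°: ex = (C−B)/|BC| = (0.1097,-0.9940); ey = (0.9940,0.1097)
θ=103°: P = B + 2.90·ex + -2.21·ey = (-2.5535,-0.2017)
θ=272°: B = A + 3.00·(cos272°, sin272°) = (0.1047, -2.9982)
θ=272°: |BD| = 7.5189
θ=272°: circle(B,9.00) ∩ circle(D,9.00): a=3.7595, h=8.1772
θ=272°:   candidates: C₊=(0.2917,5.9999) cross=61.484; C₋=(6.8130,-8.9981) cross=-61.484
θ=272°:   branch - wants cross < 0 → take C=(6.8130,-8.9981) (cross=-61.484)
θ=272°: ex = (C−B)/|BC| = (0.7454,-0.6667); ey = (0.6667,0.7454)
θ=272°: P = B + 2.90·ex + -2.21·ey = (0.7930,-6.5787)

θ=26°: 0.36 -1.49
θ=103°: -2.55 -0.20
θ=272°: 0.79 -6.58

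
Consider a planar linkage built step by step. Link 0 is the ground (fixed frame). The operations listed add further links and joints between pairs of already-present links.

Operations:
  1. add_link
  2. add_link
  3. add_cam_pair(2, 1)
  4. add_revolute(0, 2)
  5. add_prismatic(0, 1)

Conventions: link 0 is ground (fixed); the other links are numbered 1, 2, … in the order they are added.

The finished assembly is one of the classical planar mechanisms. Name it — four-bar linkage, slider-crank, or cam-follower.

links: 3 (incl. ground); joints: 1 revolute, 1 prismatic, 1 higher (cam) pair, forming one closed loop
3 links, revolute + prismatic + higher pair in one loop → cam-follower

cam-follower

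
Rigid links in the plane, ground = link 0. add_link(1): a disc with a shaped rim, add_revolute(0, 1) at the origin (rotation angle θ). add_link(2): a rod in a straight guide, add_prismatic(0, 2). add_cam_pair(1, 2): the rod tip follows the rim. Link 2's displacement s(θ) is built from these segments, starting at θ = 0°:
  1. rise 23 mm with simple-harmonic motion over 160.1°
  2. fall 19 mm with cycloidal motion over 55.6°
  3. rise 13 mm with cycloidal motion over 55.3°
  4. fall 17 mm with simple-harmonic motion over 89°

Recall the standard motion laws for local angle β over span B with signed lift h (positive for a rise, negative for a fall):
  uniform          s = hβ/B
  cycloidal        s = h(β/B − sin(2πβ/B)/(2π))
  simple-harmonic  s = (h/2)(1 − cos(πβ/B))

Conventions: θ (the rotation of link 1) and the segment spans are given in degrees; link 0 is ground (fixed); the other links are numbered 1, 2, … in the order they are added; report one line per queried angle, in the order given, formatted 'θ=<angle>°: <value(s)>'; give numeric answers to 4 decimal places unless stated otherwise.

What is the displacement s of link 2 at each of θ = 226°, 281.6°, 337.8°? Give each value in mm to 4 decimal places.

segment 1 (0° to 160.1°, simple-harmonic, h = 23) is passed completely: s = 0.0000 + (23) = 23.0000
segment 2 (160.1° to 215.7°, cycloidal, h = -19) is passed completely: s = 23.0000 + (-19) = 4.0000
θ = 226° falls in segment 3 (215.7° to 271°, cycloidal, h = 13): β = 226 − 215.7 = 10.3°, B = 55.3°; Δs = 13·(0.1863 − sin(2π·0.1863)/(2π)) = 0.5161; s = 4.0000 + 0.5161 = 4.5161
segment 3 (215.7° to 271°, cycloidal, h = 13) is passed completely: s = 4.0000 + (13) = 17.0000
θ = 281.6° falls in segment 4 (271° to 360°, simple-harmonic, h = -17): β = 281.6 − 271 = 10.6°, B = 89°; Δs = -17/2·(1 − cos(π·0.1191)) = -0.5881; s = 17.0000 − 0.5881 = 16.4119
θ = 337.8° falls in segment 4 (271° to 360°, simple-harmonic, h = -17): β = 337.8 − 271 = 66.8°, B = 89°; Δs = -17/2·(1 − cos(π·0.7506)) = -14.5210; s = 17.0000 − 14.5210 = 2.4790

θ=226°: 4.5161
θ=281.6°: 16.4119
θ=337.8°: 2.4790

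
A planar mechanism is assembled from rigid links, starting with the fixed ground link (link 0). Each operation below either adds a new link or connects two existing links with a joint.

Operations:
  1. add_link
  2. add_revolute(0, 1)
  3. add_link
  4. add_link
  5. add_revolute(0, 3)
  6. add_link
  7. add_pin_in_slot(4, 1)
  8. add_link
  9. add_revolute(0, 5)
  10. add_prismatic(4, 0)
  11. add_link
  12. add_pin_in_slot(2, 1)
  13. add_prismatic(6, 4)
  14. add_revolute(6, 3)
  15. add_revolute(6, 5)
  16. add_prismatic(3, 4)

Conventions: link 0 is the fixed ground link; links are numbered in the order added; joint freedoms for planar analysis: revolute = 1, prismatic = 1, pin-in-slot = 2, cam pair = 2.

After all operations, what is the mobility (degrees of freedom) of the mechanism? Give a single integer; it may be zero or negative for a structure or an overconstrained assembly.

(L,J1,J2)=(1,0,0); link0 fixed
link1: (2,0,0)
R 0-1 [J1]: (2,1,0)
link2: (3,1,0)
link3: (4,1,0)
R 0-3 [J1]: (4,2,0)
link4: (5,2,0)
PS 4-1 [J2]: (5,2,1)
link5: (6,2,1)
R 0-5 [J1]: (6,3,1)
P 4-0 [J1]: (6,4,1)
link6: (7,4,1)
PS 2-1 [J2]: (7,4,2)
P 6-4 [J1]: (7,5,2)
R 6-3 [J1]: (7,6,2)
R 6-5 [J1]: (7,7,2)
P 3-4 [J1]: (7,8,2)
Grübler: 3·6 − 2·8 − 2 = 0

M = 0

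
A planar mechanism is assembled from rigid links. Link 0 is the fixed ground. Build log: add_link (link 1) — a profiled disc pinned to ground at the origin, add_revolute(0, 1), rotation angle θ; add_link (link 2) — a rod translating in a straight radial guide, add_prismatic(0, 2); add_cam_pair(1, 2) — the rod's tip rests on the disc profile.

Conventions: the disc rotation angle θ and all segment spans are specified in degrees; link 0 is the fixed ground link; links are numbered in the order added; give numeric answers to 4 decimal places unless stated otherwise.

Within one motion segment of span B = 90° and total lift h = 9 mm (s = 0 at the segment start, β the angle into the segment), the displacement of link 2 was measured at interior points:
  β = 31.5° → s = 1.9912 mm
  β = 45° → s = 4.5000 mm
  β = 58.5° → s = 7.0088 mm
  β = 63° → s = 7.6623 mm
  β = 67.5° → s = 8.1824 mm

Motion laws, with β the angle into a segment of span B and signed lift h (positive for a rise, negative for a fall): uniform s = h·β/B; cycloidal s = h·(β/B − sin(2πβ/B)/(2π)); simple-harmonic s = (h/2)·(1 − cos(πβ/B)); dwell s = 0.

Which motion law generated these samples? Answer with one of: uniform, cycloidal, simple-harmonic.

candidates at β/B = r: uniform s = h·r (linear in β); cycloidal s = h·(r − sin(2πr)/(2π)); simple-harmonic s = (h/2)(1 − cos(πr))
β=31.5°: printed 1.9912 | uniform 3.1500, cycloidal 1.9912, simple-harmonic 2.4570
β=45°: printed 4.5000 | uniform 4.5000, cycloidal 4.5000, simple-harmonic 4.5000
β=58.5°: printed 7.0088 | uniform 5.8500, cycloidal 7.0088, simple-harmonic 6.5430
β=63°: printed 7.6623 | uniform 6.3000, cycloidal 7.6623, simple-harmonic 7.1450
β=67.5°: printed 8.1824 | uniform 6.7500, cycloidal 8.1824, simple-harmonic 7.6820
only one law matches every sample → cycloidal

cycloidal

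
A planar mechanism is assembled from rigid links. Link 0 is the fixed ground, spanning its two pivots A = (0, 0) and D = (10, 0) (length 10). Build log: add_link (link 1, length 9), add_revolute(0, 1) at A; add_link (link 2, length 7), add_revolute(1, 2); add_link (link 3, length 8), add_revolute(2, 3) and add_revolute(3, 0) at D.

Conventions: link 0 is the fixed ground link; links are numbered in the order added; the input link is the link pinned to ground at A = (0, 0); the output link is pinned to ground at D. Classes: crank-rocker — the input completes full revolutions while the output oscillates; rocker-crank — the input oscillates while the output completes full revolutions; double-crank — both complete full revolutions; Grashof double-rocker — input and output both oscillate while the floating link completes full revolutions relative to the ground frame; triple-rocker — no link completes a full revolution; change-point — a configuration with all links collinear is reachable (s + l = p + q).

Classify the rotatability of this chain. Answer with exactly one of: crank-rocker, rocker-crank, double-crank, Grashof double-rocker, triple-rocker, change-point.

lengths: ground=10, input=9, coupler=7, output=8
sorted: s=7 (shortest), l=10 (longest), p+q=17
s + l = 17 vs p + q = 17
s + l = p + q → change-point (collinear configuration reachable)

change-point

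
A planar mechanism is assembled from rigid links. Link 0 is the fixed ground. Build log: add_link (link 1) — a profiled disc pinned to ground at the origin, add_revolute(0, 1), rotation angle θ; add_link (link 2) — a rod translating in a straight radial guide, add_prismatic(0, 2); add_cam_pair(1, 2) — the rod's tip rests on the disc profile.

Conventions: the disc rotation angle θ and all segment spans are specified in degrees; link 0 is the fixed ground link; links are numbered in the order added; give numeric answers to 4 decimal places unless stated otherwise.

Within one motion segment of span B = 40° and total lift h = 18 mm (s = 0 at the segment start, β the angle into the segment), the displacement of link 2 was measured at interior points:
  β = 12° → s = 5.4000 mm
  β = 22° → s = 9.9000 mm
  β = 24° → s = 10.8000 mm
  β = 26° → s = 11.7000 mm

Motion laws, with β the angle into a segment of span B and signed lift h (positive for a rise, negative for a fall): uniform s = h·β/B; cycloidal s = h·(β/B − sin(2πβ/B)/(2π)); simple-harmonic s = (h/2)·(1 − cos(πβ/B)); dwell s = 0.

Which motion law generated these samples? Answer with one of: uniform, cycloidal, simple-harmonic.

candidates at β/B = r: uniform s = h·r (linear in β); cycloidal s = h·(r − sin(2πr)/(2π)); simple-harmonic s = (h/2)(1 − cos(πr))
β=12°: printed 5.4000 | uniform 5.4000, cycloidal 2.6754, simple-harmonic 3.7099
β=22°: printed 9.9000 | uniform 9.9000, cycloidal 10.7853, simple-harmonic 10.4079
β=24°: printed 10.8000 | uniform 10.8000, cycloidal 12.4839, simple-harmonic 11.7812
β=26°: printed 11.7000 | uniform 11.7000, cycloidal 14.0177, simple-harmonic 13.0859
only one law matches every sample → uniform

uniform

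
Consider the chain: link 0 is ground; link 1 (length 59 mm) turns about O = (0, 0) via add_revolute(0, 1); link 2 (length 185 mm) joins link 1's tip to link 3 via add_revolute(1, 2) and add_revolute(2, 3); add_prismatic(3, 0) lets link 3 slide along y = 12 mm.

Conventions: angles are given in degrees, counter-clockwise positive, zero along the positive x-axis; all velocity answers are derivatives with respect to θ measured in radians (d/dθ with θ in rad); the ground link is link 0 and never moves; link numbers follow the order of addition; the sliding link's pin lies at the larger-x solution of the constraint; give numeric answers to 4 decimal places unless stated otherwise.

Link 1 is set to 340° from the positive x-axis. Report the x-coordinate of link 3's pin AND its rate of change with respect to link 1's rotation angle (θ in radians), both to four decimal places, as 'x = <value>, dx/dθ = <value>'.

geometry: r = 59 mm, L = 185 mm, e = 12 mm
crank pin P = (r cos θ, r sin θ) = (55.441865, -20.179188)
h = r sin θ − e = -20.179188 − 12 = -32.179188
x = r cos θ + √(L² − h²) = 55.441865 + 182.179856 = 237.621720
dx/dθ = −r sin θ − h·r cos θ/√(L² − h²) (θ in radians; h = -32.179188) = 29.972116

x = 237.6217, dx/dθ = 29.9721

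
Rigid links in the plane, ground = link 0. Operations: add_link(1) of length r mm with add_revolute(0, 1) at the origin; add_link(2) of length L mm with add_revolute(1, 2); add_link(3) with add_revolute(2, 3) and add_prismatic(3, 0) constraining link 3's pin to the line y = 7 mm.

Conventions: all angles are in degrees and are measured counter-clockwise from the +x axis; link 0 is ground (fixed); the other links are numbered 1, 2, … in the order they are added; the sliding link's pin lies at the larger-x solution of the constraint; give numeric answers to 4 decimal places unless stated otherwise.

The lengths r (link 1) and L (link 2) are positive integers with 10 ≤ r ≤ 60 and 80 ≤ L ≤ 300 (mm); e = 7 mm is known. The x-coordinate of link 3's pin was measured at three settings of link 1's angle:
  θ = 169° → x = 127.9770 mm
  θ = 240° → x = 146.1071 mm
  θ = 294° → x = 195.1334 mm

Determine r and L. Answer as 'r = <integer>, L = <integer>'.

constraint per measurement: (x − r cos θ)² + (r sin θ − e)² = L²
subtracting the θ₁ and θ₂ equations cancels the r² and L² terms:
r = (x₁² − x₂²) / (2[(x₁cos θ₁ + e sin θ₁) − (x₂cos θ₂ + e sin θ₂)]) = 55.0000 → r = 55
L² = (x₁ − r cos θ₁)² + (r sin θ₁ − e)² = 33124.0168 → L = 182.0000 → L = 182
check at θ₃=294°: x = 195.1334 (printed 195.1334) ✓

r = 55, L = 182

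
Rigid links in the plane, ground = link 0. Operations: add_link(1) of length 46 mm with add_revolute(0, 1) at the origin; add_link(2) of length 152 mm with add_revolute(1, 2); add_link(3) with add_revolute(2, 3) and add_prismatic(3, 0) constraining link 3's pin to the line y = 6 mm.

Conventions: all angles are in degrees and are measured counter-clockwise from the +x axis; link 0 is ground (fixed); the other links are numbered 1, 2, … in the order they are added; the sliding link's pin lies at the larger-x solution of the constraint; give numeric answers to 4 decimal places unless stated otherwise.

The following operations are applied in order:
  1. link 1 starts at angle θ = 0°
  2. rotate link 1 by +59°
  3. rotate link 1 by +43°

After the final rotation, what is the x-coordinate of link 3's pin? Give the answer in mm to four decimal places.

geometry: r = 46 mm, L = 152 mm, e = 6 mm; θ starts at 0°
rotate link 1 by +59°: θ ← 0° +59° = 59°
rotate link 1 by +43°: θ ← 59° +43° = 102°
crank pin P = (r cos θ, r sin θ) = (-9.563938, 44.994790)
h = r sin θ − e = 44.994790 − 6 = 38.994790
x = r cos θ + √(L² − h²) = -9.563938 + 146.912921 = 137.348983

137.3490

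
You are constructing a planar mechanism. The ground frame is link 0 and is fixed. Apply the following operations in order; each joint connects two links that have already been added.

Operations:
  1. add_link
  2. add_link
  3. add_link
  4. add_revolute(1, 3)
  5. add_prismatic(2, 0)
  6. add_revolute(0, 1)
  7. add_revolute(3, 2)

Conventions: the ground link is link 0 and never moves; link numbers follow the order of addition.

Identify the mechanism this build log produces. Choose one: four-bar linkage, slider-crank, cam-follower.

links: 4 (incl. ground); joints: 3 revolute, 1 prismatic, 0 higher (cam) pair, forming one closed loop
4 links, 3 revolutes + 1 prismatic in one loop → slider-crank

slider-crank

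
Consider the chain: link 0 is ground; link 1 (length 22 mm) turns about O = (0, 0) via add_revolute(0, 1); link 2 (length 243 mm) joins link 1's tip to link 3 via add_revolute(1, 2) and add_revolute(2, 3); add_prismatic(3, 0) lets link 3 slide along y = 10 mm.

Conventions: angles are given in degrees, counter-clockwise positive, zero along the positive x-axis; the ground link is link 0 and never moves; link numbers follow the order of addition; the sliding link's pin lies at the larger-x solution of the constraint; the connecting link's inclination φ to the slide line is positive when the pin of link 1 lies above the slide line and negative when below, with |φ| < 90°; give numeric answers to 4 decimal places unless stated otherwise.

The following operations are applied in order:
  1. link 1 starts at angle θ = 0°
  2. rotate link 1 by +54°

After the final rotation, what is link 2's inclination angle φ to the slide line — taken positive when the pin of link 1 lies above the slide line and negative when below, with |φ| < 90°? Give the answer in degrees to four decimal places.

geometry: r = 22 mm, L = 243 mm, e = 10 mm; θ starts at 0°
rotate link 1 by +54°: θ ← 0° +54° = 54°
h = r sin θ − e = 17.798374 − 10 = 7.798374
sin φ = h / L = 7.798374 / 243 = 0.03209207
φ = arcsin(0.03209207) = 1.839056°

1.8391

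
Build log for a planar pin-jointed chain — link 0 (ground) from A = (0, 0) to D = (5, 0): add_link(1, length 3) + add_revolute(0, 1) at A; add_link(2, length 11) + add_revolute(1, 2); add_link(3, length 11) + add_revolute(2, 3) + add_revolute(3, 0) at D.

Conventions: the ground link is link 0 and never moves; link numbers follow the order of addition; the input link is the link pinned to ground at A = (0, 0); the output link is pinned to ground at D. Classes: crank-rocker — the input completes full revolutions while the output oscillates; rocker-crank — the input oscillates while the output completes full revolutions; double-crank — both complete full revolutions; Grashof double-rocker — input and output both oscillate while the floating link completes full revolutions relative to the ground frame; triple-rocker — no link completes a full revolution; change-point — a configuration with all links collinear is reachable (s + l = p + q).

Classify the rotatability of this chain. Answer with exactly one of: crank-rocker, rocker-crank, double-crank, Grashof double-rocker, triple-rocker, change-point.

lengths: ground=5, input=3, coupler=11, output=11
sorted: s=3 (shortest), l=11 (longest), p+q=16
s + l = 14 vs p + q = 16
s + l < p + q (Grashof) with shortest = input link → crank-rocker

crank-rocker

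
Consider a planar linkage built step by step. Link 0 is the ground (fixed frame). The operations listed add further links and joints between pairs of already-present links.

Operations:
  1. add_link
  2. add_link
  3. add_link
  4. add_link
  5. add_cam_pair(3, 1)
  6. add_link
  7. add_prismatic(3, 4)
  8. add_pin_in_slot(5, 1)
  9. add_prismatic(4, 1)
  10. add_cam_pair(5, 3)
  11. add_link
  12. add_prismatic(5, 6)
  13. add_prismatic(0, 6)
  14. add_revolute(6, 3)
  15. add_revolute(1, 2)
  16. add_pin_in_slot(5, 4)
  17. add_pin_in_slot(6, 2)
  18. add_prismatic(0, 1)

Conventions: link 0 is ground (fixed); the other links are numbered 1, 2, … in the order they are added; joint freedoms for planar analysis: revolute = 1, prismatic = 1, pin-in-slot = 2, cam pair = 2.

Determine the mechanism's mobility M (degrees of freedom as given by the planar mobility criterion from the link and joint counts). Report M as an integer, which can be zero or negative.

link 0 = ground. State L|J1|J2 = 1|0|0
+link1  2|0|0
+link2  3|0|0
+link3  4|0|0
+link4  5|0|0
C(3,1) f=2→J2  5|0|1
+link5  6|0|1
P(3,4) f=1→J1  6|1|1
PS(5,1) f=2→J2  6|1|2
P(4,1) f=1→J1  6|2|2
C(5,3) f=2→J2  6|2|3
+link6  7|2|3
P(5,6) f=1→J1  7|3|3
P(0,6) f=1→J1  7|4|3
R(6,3) f=1→J1  7|5|3
R(1,2) f=1→J1  7|6|3
PS(5,4) f=2→J2  7|6|4
PS(6,2) f=2→J2  7|6|5
P(0,1) f=1→J1  7|7|5
M = 3(7−1)−2·7−5 = 18−14−5 = -1

M = -1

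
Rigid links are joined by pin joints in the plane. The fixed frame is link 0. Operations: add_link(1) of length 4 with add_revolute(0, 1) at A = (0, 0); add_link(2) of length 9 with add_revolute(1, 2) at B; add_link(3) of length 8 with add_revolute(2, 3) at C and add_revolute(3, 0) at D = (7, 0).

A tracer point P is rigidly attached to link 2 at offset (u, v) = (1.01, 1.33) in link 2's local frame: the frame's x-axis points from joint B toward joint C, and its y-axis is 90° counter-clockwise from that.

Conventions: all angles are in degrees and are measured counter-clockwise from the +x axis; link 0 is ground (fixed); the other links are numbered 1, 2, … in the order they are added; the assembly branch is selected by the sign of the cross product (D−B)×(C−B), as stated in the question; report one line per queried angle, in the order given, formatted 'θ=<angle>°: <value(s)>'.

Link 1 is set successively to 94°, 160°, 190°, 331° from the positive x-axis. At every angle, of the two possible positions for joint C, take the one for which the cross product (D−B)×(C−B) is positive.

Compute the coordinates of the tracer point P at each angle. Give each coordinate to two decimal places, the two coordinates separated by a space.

A=(0,0), D=(7.00,0)
θ=94°: B = A + 4.00·(cos94°, sin94°) = (-0.2790, 3.9903)
θ=94°: |BD| = 8.3010
θ=94°: circle(B,9.00) ∩ circle(D,8.00): a=5.1745, h=7.3638
θ=94°:   candidates: C₊=(7.7981,7.9601) cross=61.126; C₋=(0.7187,-4.9543) cross=-61.126
θ=94°:   branch + wants cross > 0 → take C=(7.7981,7.9601) (cross=61.126)
θ=94°: ex = (C−B)/|BC| = (0.8975,0.4411); ey = (-0.4411,0.8975)
θ=94°: P = B + 1.01·ex + 1.33·ey = (0.0408,5.6294)
θ=160°: B = A + 4.00·(cos160°, sin160°) = (-3.7588, 1.3681)
θ=160°: |BD| = 10.8454
θ=160°: circle(B,9.00) ∩ circle(D,8.00): a=6.2064, h=6.5177
θ=160°:   candidates: C₊=(3.2203,7.0508) cross=70.687; C₋=(1.5759,-5.8804) cross=-70.687
θ=160°:   branch + wants cross > 0 → take C=(3.2203,7.0508) (cross=70.687)
θ=160°: ex = (C−B)/|BC| = (0.7754,0.6314); ey = (-0.6314,0.7754)
θ=160°: P = B + 1.01·ex + 1.33·ey = (-3.8153,3.0372)
θ=190°: B = A + 4.00·(cos190°, sin190°) = (-3.9392, -0.6946)
θ=190°: |BD| = 10.9613
θ=190°: circle(B,9.00) ∩ circle(D,8.00): a=6.2561, h=6.4700
θ=190°:   candidates: C₊=(1.8943,6.1589) cross=70.920; C₋=(2.7143,-6.7552) cross=-70.920
θ=190°:   branch + wants cross > 0 → take C=(1.8943,6.1589) (cross=70.920)
θ=190°: ex = (C−B)/|BC| = (0.6482,0.7615); ey = (-0.7615,0.6482)
θ=190°: P = B + 1.01·ex + 1.33·ey = (-4.2974,0.9366)
θ=331°: B = A + 4.00·(cos331°, sin331°) = (3.4985, -1.9392)
θ=331°: |BD| = 4.0027
θ=331°: circle(B,9.00) ∩ circle(D,8.00): a=4.1249, h=7.9991
θ=331°:   candidates: C₊=(3.2315,7.0568) cross=32.018; C₋=(10.9824,-6.9383) cross=-32.018
θ=331°:   branch + wants cross > 0 → take C=(3.2315,7.0568) (cross=32.018)
θ=331°: ex = (C−B)/|BC| = (-0.0297,0.9996); ey = (-0.9996,-0.0297)
θ=331°: P = B + 1.01·ex + 1.33·ey = (2.1391,-0.9691)

θ=94°: 0.04 5.63
θ=160°: -3.82 3.04
θ=190°: -4.30 0.94
θ=331°: 2.14 -0.97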